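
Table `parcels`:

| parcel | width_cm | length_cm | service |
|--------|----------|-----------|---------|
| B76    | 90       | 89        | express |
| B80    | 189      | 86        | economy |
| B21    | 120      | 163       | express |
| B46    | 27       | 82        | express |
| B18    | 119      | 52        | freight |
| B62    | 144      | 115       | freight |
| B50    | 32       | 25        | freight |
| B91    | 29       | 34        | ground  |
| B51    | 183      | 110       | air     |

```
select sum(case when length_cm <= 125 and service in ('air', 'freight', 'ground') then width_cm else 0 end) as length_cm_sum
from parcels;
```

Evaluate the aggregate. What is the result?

parcel=B76: ✗
parcel=B80: ✗
parcel=B21: ✗
parcel=B46: ✗
parcel=B18: ✓ → 119
parcel=B62: ✓ → 144
parcel=B50: ✓ → 32
parcel=B91: ✓ → 29
parcel=B51: ✓ → 183
length_cm_sum = 119 + 144 + 32 + 29 + 183 = 507

507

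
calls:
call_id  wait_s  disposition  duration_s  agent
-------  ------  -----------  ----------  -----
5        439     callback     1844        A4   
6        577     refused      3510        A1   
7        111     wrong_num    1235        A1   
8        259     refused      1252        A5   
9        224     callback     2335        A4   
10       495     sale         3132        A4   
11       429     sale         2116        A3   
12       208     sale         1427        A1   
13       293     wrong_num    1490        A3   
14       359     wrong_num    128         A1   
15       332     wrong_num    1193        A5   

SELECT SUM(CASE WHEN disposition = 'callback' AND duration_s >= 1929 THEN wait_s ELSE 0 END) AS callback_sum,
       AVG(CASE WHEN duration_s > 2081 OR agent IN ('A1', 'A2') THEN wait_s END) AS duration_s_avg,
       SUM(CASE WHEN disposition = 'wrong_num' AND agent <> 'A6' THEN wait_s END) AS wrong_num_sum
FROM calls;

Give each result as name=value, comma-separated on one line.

callback_sum=224, duration_s_avg=343.2857142857, wrong_num_sum=1095

[callback_sum: disposition = 'callback' AND duration_s >= 1929]
call_id=5: ✗
call_id=6: ✗
call_id=7: ✗
call_id=8: ✗
call_id=9: ✓ → 224
call_id=10: ✗
call_id=11: ✗
call_id=12: ✗
call_id=13: ✗
call_id=14: ✗
call_id=15: ✗
callback_sum = 224
—
[duration_s_avg: duration_s > 2081 OR agent IN ('A1', 'A2')]
call_id=5: ✗
call_id=6: ✓ → 577
call_id=7: ✓ → 111
call_id=8: ✗
call_id=9: ✓ → 224
call_id=10: ✓ → 495
call_id=11: ✓ → 429
call_id=12: ✓ → 208
call_id=13: ✗
call_id=14: ✓ → 359
call_id=15: ✗
duration_s_avg = (577 + 111 + 224 + 495 + 429 + 208 + 359) / 7 = 343.2857142857
—
[wrong_num_sum: disposition = 'wrong_num' AND agent <> 'A6']
call_id=5: ✗
call_id=6: ✗
call_id=7: ✓ → 111
call_id=8: ✗
call_id=9: ✗
call_id=10: ✗
call_id=11: ✗
call_id=12: ✗
call_id=13: ✓ → 293
call_id=14: ✓ → 359
call_id=15: ✓ → 332
wrong_num_sum = 111 + 293 + 359 + 332 = 1095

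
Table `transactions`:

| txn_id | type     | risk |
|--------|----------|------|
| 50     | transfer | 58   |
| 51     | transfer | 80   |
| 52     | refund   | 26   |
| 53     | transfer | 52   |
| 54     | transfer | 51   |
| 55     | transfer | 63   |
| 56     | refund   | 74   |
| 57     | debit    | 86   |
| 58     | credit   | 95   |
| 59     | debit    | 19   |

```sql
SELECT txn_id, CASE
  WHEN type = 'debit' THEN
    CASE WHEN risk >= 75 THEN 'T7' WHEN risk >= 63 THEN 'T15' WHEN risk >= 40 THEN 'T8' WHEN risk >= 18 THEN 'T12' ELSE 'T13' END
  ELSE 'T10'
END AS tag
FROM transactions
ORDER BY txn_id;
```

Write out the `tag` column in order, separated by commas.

txn_id=50: type='transfer' → outer ELSE → T10
txn_id=51: type='transfer' → outer ELSE → T10
txn_id=52: type='refund' → outer ELSE → T10
txn_id=53: type='transfer' → outer ELSE → T10
txn_id=54: type='transfer' → outer ELSE → T10
txn_id=55: type='transfer' → outer ELSE → T10
txn_id=56: type='refund' → outer ELSE → T10
txn_id=57: type='debit' → inner[risk >= 75] → T7
txn_id=58: type='credit' → outer ELSE → T10
txn_id=59: type='debit' → inner[risk >= 18] → T12

T10, T10, T10, T10, T10, T10, T10, T7, T10, T12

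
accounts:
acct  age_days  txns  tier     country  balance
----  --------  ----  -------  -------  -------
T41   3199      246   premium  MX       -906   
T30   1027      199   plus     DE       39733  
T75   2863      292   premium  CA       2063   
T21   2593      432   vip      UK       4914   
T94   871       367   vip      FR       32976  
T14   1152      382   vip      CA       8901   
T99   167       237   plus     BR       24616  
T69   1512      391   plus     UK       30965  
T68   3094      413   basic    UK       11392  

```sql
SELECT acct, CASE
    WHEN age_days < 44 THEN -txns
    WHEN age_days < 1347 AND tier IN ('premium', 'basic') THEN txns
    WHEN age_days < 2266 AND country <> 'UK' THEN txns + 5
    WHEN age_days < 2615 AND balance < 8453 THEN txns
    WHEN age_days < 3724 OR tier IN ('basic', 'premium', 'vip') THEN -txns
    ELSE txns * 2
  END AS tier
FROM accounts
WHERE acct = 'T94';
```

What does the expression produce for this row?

acct = T94: age_days=871, txns=367, tier=vip, country=FR, balance=32976.
age_days < 44 → false
age_days < 1347 AND tier IN ('premium', 'basic') → false
age_days < 2266 AND country <> 'UK' → true → 372

372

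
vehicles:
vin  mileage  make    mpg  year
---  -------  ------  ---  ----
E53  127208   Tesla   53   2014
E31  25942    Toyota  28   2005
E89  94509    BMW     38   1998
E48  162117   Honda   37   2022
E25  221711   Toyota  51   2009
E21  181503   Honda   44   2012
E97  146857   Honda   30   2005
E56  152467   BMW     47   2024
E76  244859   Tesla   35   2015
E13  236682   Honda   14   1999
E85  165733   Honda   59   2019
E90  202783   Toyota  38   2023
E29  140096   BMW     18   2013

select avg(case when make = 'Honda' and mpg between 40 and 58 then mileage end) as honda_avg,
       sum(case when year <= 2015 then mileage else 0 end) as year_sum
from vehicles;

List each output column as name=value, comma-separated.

[honda_avg: make = 'Honda' and mpg between 40 and 58]
vin=E53: ✗
vin=E31: ✗
vin=E89: ✗
vin=E48: ✗
vin=E25: ✗
vin=E21: ✓ → 181503
vin=E97: ✗
vin=E56: ✗
vin=E76: ✗
vin=E13: ✗
vin=E85: ✗
vin=E90: ✗
vin=E29: ✗
honda_avg = 181503
—
[year_sum: year <= 2015]
vin=E53: ✓ → 127208
vin=E31: ✓ → 25942
vin=E89: ✓ → 94509
vin=E48: ✗
vin=E25: ✓ → 221711
vin=E21: ✓ → 181503
vin=E97: ✓ → 146857
vin=E56: ✗
vin=E76: ✓ → 244859
vin=E13: ✓ → 236682
vin=E85: ✗
vin=E90: ✗
vin=E29: ✓ → 140096
year_sum = 127208 + 25942 + 94509 + 221711 + 181503 + 146857 + 244859 + 236682 + 140096 = 1419367

honda_avg=181503, year_sum=1419367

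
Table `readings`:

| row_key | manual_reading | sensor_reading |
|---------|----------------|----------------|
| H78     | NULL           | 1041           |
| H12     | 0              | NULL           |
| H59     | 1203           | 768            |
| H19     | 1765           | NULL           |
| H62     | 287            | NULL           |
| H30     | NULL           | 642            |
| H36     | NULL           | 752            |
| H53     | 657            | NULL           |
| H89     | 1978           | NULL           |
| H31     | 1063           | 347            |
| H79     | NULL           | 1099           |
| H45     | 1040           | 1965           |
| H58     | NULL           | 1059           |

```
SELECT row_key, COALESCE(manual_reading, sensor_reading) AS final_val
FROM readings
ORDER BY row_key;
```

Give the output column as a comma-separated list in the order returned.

0, 1765, 642, 1063, 752, 1040, 657, 1059, 1203, 287, 1041, 1099, 1978

row_key=H12: manual_reading=0 → 0
row_key=H19: manual_reading=1765 → 1765
row_key=H30: manual_reading=NULL, sensor_reading=642 → 642
row_key=H31: manual_reading=1063 → 1063
row_key=H36: manual_reading=NULL, sensor_reading=752 → 752
row_key=H45: manual_reading=1040 → 1040
row_key=H53: manual_reading=657 → 657
row_key=H58: manual_reading=NULL, sensor_reading=1059 → 1059
row_key=H59: manual_reading=1203 → 1203
row_key=H62: manual_reading=287 → 287
row_key=H78: manual_reading=NULL, sensor_reading=1041 → 1041
row_key=H79: manual_reading=NULL, sensor_reading=1099 → 1099
row_key=H89: manual_reading=1978 → 1978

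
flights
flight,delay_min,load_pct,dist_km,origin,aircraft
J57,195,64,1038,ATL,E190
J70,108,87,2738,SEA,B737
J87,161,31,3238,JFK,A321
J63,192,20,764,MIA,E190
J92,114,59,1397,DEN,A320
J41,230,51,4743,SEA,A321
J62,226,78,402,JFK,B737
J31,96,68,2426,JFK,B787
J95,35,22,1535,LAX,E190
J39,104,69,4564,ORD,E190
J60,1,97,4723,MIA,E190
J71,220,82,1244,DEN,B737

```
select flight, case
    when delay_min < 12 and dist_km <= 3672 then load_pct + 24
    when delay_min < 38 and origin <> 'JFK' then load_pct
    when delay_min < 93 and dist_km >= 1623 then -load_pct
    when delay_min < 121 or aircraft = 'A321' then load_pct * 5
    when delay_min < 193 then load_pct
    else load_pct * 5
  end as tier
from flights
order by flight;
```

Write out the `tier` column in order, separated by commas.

340, 345, 255, 320, 97, 390, 20, 435, 410, 155, 295, 22

flight=J31: delay_min < 121 or aircraft = 'A321' → 340
flight=J39: delay_min < 121 or aircraft = 'A321' → 345
flight=J41: delay_min < 121 or aircraft = 'A321' → 255
flight=J57: ELSE → 320
flight=J60: delay_min < 38 and origin <> 'JFK' → 97
flight=J62: ELSE → 390
flight=J63: delay_min < 193 → 20
flight=J70: delay_min < 121 or aircraft = 'A321' → 435
flight=J71: ELSE → 410
flight=J87: delay_min < 121 or aircraft = 'A321' → 155
flight=J92: delay_min < 121 or aircraft = 'A321' → 295
flight=J95: delay_min < 38 and origin <> 'JFK' → 22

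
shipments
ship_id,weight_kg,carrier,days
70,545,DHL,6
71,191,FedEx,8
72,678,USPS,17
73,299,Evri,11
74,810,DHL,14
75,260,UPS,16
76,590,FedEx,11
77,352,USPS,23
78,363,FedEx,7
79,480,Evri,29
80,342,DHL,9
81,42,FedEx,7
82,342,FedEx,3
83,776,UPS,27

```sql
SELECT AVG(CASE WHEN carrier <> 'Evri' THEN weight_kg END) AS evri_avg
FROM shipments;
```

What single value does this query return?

440.9166666667

ship_id=70: ✓ → 545
ship_id=71: ✓ → 191
ship_id=72: ✓ → 678
ship_id=73: ✗
ship_id=74: ✓ → 810
ship_id=75: ✓ → 260
ship_id=76: ✓ → 590
ship_id=77: ✓ → 352
ship_id=78: ✓ → 363
ship_id=79: ✗
ship_id=80: ✓ → 342
ship_id=81: ✓ → 42
ship_id=82: ✓ → 342
ship_id=83: ✓ → 776
evri_avg = (545 + 191 + 678 + 810 + 260 + 590 + 352 + 363 + 342 + 42 + 342 + 776) / 12 = 440.9166666667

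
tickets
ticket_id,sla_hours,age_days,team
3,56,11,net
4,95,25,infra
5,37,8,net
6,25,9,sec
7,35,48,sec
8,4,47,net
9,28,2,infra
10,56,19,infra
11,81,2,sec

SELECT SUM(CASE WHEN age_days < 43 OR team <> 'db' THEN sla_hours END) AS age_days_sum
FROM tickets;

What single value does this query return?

417

ticket_id=3: ✓ → 56
ticket_id=4: ✓ → 95
ticket_id=5: ✓ → 37
ticket_id=6: ✓ → 25
ticket_id=7: ✓ → 35
ticket_id=8: ✓ → 4
ticket_id=9: ✓ → 28
ticket_id=10: ✓ → 56
ticket_id=11: ✓ → 81
age_days_sum = 56 + 95 + 37 + 25 + 35 + 4 + 28 + 56 + 81 = 417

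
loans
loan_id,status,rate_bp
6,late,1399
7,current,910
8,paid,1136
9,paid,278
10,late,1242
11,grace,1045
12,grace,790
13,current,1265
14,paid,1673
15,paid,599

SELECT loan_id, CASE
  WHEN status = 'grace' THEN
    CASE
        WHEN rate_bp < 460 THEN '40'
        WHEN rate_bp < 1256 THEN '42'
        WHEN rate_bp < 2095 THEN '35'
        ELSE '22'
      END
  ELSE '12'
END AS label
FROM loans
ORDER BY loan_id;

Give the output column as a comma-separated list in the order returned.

loan_id=6: status='late' → outer ELSE → 12
loan_id=7: status='current' → outer ELSE → 12
loan_id=8: status='paid' → outer ELSE → 12
loan_id=9: status='paid' → outer ELSE → 12
loan_id=10: status='late' → outer ELSE → 12
loan_id=11: status='grace' → inner[rate_bp < 1256] → 42
loan_id=12: status='grace' → inner[rate_bp < 1256] → 42
loan_id=13: status='current' → outer ELSE → 12
loan_id=14: status='paid' → outer ELSE → 12
loan_id=15: status='paid' → outer ELSE → 12

12, 12, 12, 12, 12, 42, 42, 12, 12, 12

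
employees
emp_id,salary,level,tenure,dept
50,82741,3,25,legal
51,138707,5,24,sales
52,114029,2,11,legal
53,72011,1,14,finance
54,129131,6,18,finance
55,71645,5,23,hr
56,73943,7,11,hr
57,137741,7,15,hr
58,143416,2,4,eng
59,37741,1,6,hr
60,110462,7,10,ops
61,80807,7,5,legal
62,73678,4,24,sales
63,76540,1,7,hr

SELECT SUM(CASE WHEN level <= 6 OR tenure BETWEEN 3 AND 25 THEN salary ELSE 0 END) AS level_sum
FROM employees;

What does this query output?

1342592

emp_id=50: ✓ → 82741
emp_id=51: ✓ → 138707
emp_id=52: ✓ → 114029
emp_id=53: ✓ → 72011
emp_id=54: ✓ → 129131
emp_id=55: ✓ → 71645
emp_id=56: ✓ → 73943
emp_id=57: ✓ → 137741
emp_id=58: ✓ → 143416
emp_id=59: ✓ → 37741
emp_id=60: ✓ → 110462
emp_id=61: ✓ → 80807
emp_id=62: ✓ → 73678
emp_id=63: ✓ → 76540
level_sum = 82741 + 138707 + 114029 + 72011 + 129131 + 71645 + 73943 + 137741 + 143416 + 37741 + 110462 + 80807 + 73678 + 76540 = 1342592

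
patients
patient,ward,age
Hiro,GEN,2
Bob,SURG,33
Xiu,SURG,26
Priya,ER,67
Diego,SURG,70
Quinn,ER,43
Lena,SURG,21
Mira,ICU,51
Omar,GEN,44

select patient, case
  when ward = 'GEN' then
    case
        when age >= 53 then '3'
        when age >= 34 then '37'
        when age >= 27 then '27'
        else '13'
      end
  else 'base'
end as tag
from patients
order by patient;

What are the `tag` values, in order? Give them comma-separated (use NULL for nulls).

base, base, 13, base, base, 37, base, base, base

patient=Bob: ward='SURG' → outer ELSE → base
patient=Diego: ward='SURG' → outer ELSE → base
patient=Hiro: ward='GEN' → inner[ELSE] → 13
patient=Lena: ward='SURG' → outer ELSE → base
patient=Mira: ward='ICU' → outer ELSE → base
patient=Omar: ward='GEN' → inner[age >= 34] → 37
patient=Priya: ward='ER' → outer ELSE → base
patient=Quinn: ward='ER' → outer ELSE → base
patient=Xiu: ward='SURG' → outer ELSE → base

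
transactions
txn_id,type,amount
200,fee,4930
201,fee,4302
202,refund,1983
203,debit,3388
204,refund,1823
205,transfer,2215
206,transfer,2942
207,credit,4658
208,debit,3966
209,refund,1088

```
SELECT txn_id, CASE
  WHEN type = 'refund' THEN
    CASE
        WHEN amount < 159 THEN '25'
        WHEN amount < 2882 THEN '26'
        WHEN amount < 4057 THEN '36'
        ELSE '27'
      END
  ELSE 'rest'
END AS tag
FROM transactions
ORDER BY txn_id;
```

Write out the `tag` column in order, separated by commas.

rest, rest, 26, rest, 26, rest, rest, rest, rest, 26

txn_id=200: type='fee' → outer ELSE → rest
txn_id=201: type='fee' → outer ELSE → rest
txn_id=202: type='refund' → inner[amount < 2882] → 26
txn_id=203: type='debit' → outer ELSE → rest
txn_id=204: type='refund' → inner[amount < 2882] → 26
txn_id=205: type='transfer' → outer ELSE → rest
txn_id=206: type='transfer' → outer ELSE → rest
txn_id=207: type='credit' → outer ELSE → rest
txn_id=208: type='debit' → outer ELSE → rest
txn_id=209: type='refund' → inner[amount < 2882] → 26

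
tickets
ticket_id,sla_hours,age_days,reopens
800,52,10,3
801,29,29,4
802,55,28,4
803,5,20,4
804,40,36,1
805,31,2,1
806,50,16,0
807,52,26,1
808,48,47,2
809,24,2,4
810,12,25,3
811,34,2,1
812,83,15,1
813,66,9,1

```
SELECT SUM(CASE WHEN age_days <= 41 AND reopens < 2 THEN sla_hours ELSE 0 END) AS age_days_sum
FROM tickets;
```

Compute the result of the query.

356

ticket_id=800: ✗
ticket_id=801: ✗
ticket_id=802: ✗
ticket_id=803: ✗
ticket_id=804: ✓ → 40
ticket_id=805: ✓ → 31
ticket_id=806: ✓ → 50
ticket_id=807: ✓ → 52
ticket_id=808: ✗
ticket_id=809: ✗
ticket_id=810: ✗
ticket_id=811: ✓ → 34
ticket_id=812: ✓ → 83
ticket_id=813: ✓ → 66
age_days_sum = 40 + 31 + 50 + 52 + 34 + 83 + 66 = 356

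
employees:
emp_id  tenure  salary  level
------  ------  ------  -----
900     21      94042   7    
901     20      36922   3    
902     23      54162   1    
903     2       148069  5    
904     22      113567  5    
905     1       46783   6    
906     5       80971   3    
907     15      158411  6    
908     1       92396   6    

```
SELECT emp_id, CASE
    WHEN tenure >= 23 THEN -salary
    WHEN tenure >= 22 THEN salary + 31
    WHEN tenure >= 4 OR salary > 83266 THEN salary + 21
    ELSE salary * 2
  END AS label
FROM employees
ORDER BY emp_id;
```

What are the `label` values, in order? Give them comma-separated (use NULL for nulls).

emp_id=900: tenure >= 4 OR salary > 83266 → 94063
emp_id=901: tenure >= 4 OR salary > 83266 → 36943
emp_id=902: tenure >= 23 → -54162
emp_id=903: tenure >= 4 OR salary > 83266 → 148090
emp_id=904: tenure >= 22 → 113598
emp_id=905: ELSE → 93566
emp_id=906: tenure >= 4 OR salary > 83266 → 80992
emp_id=907: tenure >= 4 OR salary > 83266 → 158432
emp_id=908: tenure >= 4 OR salary > 83266 → 92417

94063, 36943, -54162, 148090, 113598, 93566, 80992, 158432, 92417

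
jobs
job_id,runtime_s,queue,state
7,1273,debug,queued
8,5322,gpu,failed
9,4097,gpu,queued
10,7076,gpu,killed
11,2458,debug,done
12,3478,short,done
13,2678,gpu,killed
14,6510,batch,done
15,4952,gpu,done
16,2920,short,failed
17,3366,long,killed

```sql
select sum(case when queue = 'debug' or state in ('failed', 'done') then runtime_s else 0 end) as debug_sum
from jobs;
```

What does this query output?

job_id=7: ✓ → 1273
job_id=8: ✓ → 5322
job_id=9: ✗
job_id=10: ✗
job_id=11: ✓ → 2458
job_id=12: ✓ → 3478
job_id=13: ✗
job_id=14: ✓ → 6510
job_id=15: ✓ → 4952
job_id=16: ✓ → 2920
job_id=17: ✗
debug_sum = 1273 + 5322 + 2458 + 3478 + 6510 + 4952 + 2920 = 26913

26913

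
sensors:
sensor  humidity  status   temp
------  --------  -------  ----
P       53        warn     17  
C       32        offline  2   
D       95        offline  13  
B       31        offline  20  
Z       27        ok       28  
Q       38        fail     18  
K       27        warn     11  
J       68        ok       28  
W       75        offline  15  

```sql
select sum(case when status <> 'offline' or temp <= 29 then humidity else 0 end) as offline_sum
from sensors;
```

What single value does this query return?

sensor=P: ✓ → 53
sensor=C: ✓ → 32
sensor=D: ✓ → 95
sensor=B: ✓ → 31
sensor=Z: ✓ → 27
sensor=Q: ✓ → 38
sensor=K: ✓ → 27
sensor=J: ✓ → 68
sensor=W: ✓ → 75
offline_sum = 53 + 32 + 95 + 31 + 27 + 38 + 27 + 68 + 75 = 446

446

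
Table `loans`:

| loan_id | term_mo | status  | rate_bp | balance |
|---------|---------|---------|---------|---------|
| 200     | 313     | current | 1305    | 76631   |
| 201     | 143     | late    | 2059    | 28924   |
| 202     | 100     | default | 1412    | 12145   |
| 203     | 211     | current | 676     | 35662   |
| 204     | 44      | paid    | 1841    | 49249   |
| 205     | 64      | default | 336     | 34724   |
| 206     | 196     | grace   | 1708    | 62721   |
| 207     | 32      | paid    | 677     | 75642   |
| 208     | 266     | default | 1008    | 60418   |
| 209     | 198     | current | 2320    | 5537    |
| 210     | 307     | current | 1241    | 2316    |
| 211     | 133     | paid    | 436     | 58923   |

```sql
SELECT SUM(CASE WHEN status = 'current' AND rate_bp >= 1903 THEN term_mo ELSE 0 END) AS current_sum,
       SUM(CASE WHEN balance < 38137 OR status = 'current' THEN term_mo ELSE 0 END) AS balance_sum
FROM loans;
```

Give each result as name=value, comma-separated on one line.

current_sum=198, balance_sum=1336

[current_sum: status = 'current' AND rate_bp >= 1903]
loan_id=200: ✗
loan_id=201: ✗
loan_id=202: ✗
loan_id=203: ✗
loan_id=204: ✗
loan_id=205: ✗
loan_id=206: ✗
loan_id=207: ✗
loan_id=208: ✗
loan_id=209: ✓ → 198
loan_id=210: ✗
loan_id=211: ✗
current_sum = 198
—
[balance_sum: balance < 38137 OR status = 'current']
loan_id=200: ✓ → 313
loan_id=201: ✓ → 143
loan_id=202: ✓ → 100
loan_id=203: ✓ → 211
loan_id=204: ✗
loan_id=205: ✓ → 64
loan_id=206: ✗
loan_id=207: ✗
loan_id=208: ✗
loan_id=209: ✓ → 198
loan_id=210: ✓ → 307
loan_id=211: ✗
balance_sum = 313 + 143 + 100 + 211 + 64 + 198 + 307 = 1336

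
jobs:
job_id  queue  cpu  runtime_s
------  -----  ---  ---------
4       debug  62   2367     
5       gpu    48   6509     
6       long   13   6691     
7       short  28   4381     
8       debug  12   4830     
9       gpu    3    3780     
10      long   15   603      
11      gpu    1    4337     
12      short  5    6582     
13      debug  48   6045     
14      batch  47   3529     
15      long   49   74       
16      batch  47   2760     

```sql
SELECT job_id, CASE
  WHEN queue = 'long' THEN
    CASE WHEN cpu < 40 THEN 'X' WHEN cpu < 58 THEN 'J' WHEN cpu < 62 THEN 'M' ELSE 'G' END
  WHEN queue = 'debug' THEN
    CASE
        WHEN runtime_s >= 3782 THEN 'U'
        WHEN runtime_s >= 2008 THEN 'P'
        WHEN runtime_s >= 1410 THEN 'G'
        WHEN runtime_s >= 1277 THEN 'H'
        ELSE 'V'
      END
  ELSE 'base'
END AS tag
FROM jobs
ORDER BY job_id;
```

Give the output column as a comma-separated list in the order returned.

job_id=4: queue='debug' → inner[runtime_s >= 2008] → P
job_id=5: queue='gpu' → outer ELSE → base
job_id=6: queue='long' → inner[cpu < 40] → X
job_id=7: queue='short' → outer ELSE → base
job_id=8: queue='debug' → inner[runtime_s >= 3782] → U
job_id=9: queue='gpu' → outer ELSE → base
job_id=10: queue='long' → inner[cpu < 40] → X
job_id=11: queue='gpu' → outer ELSE → base
job_id=12: queue='short' → outer ELSE → base
job_id=13: queue='debug' → inner[runtime_s >= 3782] → U
job_id=14: queue='batch' → outer ELSE → base
job_id=15: queue='long' → inner[cpu < 58] → J
job_id=16: queue='batch' → outer ELSE → base

P, base, X, base, U, base, X, base, base, U, base, J, base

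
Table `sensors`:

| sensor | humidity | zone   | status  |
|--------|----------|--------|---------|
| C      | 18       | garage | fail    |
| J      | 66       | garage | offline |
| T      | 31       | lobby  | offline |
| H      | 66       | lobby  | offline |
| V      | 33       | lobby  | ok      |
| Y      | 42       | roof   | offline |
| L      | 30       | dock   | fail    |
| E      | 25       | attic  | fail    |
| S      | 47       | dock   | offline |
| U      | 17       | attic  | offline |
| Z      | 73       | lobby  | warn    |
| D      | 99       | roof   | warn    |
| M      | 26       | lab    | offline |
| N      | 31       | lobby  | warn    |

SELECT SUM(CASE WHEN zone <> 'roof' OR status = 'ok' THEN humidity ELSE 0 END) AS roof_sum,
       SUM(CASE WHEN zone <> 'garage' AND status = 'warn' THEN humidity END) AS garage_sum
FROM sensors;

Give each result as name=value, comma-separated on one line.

roof_sum=463, garage_sum=203

[roof_sum: zone <> 'roof' OR status = 'ok']
sensor=C: ✓ → 18
sensor=J: ✓ → 66
sensor=T: ✓ → 31
sensor=H: ✓ → 66
sensor=V: ✓ → 33
sensor=Y: ✗
sensor=L: ✓ → 30
sensor=E: ✓ → 25
sensor=S: ✓ → 47
sensor=U: ✓ → 17
sensor=Z: ✓ → 73
sensor=D: ✗
sensor=M: ✓ → 26
sensor=N: ✓ → 31
roof_sum = 18 + 66 + 31 + 66 + 33 + 30 + 25 + 47 + 17 + 73 + 26 + 31 = 463
—
[garage_sum: zone <> 'garage' AND status = 'warn']
sensor=C: ✗
sensor=J: ✗
sensor=T: ✗
sensor=H: ✗
sensor=V: ✗
sensor=Y: ✗
sensor=L: ✗
sensor=E: ✗
sensor=S: ✗
sensor=U: ✗
sensor=Z: ✓ → 73
sensor=D: ✓ → 99
sensor=M: ✗
sensor=N: ✓ → 31
garage_sum = 73 + 99 + 31 = 203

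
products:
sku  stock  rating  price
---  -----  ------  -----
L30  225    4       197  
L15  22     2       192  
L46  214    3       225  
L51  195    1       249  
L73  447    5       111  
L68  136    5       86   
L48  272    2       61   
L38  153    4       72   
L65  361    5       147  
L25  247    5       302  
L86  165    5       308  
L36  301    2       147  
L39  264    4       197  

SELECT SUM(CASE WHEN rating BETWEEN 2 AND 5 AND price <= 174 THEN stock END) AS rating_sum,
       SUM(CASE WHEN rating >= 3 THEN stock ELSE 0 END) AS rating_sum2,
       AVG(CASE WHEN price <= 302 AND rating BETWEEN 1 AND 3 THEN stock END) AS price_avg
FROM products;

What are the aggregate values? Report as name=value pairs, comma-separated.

rating_sum=1670, rating_sum2=2212, price_avg=200.8

[rating_sum: rating BETWEEN 2 AND 5 AND price <= 174]
sku=L30: ✗
sku=L15: ✗
sku=L46: ✗
sku=L51: ✗
sku=L73: ✓ → 447
sku=L68: ✓ → 136
sku=L48: ✓ → 272
sku=L38: ✓ → 153
sku=L65: ✓ → 361
sku=L25: ✗
sku=L86: ✗
sku=L36: ✓ → 301
sku=L39: ✗
rating_sum = 447 + 136 + 272 + 153 + 361 + 301 = 1670
—
[rating_sum2: rating >= 3]
sku=L30: ✓ → 225
sku=L15: ✗
sku=L46: ✓ → 214
sku=L51: ✗
sku=L73: ✓ → 447
sku=L68: ✓ → 136
sku=L48: ✗
sku=L38: ✓ → 153
sku=L65: ✓ → 361
sku=L25: ✓ → 247
sku=L86: ✓ → 165
sku=L36: ✗
sku=L39: ✓ → 264
rating_sum2 = 225 + 214 + 447 + 136 + 153 + 361 + 247 + 165 + 264 = 2212
—
[price_avg: price <= 302 AND rating BETWEEN 1 AND 3]
sku=L30: ✗
sku=L15: ✓ → 22
sku=L46: ✓ → 214
sku=L51: ✓ → 195
sku=L73: ✗
sku=L68: ✗
sku=L48: ✓ → 272
sku=L38: ✗
sku=L65: ✗
sku=L25: ✗
sku=L86: ✗
sku=L36: ✓ → 301
sku=L39: ✗
price_avg = (22 + 214 + 195 + 272 + 301) / 5 = 200.8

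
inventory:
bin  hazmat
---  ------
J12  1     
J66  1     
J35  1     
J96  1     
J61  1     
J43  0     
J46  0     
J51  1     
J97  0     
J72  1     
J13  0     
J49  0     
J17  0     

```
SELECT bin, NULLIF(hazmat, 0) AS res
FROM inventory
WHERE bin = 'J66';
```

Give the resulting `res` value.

1

bin = J66: hazmat=1.
hazmat=1 vs 0: differ → 1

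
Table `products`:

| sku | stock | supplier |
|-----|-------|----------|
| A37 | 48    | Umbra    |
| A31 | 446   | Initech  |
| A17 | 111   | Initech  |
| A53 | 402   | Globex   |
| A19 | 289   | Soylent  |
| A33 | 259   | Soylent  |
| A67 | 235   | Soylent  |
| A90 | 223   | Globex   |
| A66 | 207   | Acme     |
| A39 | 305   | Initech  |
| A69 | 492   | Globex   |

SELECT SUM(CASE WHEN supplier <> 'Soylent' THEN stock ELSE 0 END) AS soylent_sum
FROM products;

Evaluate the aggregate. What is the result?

sku=A37: ✓ → 48
sku=A31: ✓ → 446
sku=A17: ✓ → 111
sku=A53: ✓ → 402
sku=A19: ✗
sku=A33: ✗
sku=A67: ✗
sku=A90: ✓ → 223
sku=A66: ✓ → 207
sku=A39: ✓ → 305
sku=A69: ✓ → 492
soylent_sum = 48 + 446 + 111 + 402 + 223 + 207 + 305 + 492 = 2234

2234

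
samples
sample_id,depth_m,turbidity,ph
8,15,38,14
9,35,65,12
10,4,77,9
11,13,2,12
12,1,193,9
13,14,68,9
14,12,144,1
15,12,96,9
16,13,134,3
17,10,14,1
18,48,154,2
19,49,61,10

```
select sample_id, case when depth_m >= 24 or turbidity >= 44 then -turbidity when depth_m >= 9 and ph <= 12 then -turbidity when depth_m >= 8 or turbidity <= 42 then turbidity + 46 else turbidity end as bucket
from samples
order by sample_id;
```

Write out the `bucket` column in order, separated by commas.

84, -65, -77, -2, -193, -68, -144, -96, -134, -14, -154, -61

sample_id=8: depth_m >= 8 or turbidity <= 42 → 84
sample_id=9: depth_m >= 24 or turbidity >= 44 → -65
sample_id=10: depth_m >= 24 or turbidity >= 44 → -77
sample_id=11: depth_m >= 9 and ph <= 12 → -2
sample_id=12: depth_m >= 24 or turbidity >= 44 → -193
sample_id=13: depth_m >= 24 or turbidity >= 44 → -68
sample_id=14: depth_m >= 24 or turbidity >= 44 → -144
sample_id=15: depth_m >= 24 or turbidity >= 44 → -96
sample_id=16: depth_m >= 24 or turbidity >= 44 → -134
sample_id=17: depth_m >= 9 and ph <= 12 → -14
sample_id=18: depth_m >= 24 or turbidity >= 44 → -154
sample_id=19: depth_m >= 24 or turbidity >= 44 → -61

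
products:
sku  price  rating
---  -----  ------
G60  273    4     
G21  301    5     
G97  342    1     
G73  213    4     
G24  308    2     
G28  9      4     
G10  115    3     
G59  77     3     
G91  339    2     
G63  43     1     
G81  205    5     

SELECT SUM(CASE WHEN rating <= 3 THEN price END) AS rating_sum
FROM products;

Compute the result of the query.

1224

sku=G60: ✗
sku=G21: ✗
sku=G97: ✓ → 342
sku=G73: ✗
sku=G24: ✓ → 308
sku=G28: ✗
sku=G10: ✓ → 115
sku=G59: ✓ → 77
sku=G91: ✓ → 339
sku=G63: ✓ → 43
sku=G81: ✗
rating_sum = 342 + 308 + 115 + 77 + 339 + 43 = 1224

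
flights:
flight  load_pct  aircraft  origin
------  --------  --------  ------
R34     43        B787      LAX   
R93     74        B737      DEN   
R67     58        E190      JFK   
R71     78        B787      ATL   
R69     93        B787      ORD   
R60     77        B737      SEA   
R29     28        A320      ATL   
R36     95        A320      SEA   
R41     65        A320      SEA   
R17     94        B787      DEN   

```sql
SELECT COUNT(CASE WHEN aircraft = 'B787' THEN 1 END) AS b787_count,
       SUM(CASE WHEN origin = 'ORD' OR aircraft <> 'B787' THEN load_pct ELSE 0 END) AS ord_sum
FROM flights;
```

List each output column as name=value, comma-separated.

b787_count=4, ord_sum=490

[b787_count: aircraft = 'B787']
flight=R34: ✓ → 1
flight=R93: ✗
flight=R67: ✗
flight=R71: ✓ → 1
flight=R69: ✓ → 1
flight=R60: ✗
flight=R29: ✗
flight=R36: ✗
flight=R41: ✗
flight=R17: ✓ → 1
b787_count = COUNT(1, 1, 1, 1) = 4
—
[ord_sum: origin = 'ORD' OR aircraft <> 'B787']
flight=R34: ✗
flight=R93: ✓ → 74
flight=R67: ✓ → 58
flight=R71: ✗
flight=R69: ✓ → 93
flight=R60: ✓ → 77
flight=R29: ✓ → 28
flight=R36: ✓ → 95
flight=R41: ✓ → 65
flight=R17: ✗
ord_sum = 74 + 58 + 93 + 77 + 28 + 95 + 65 = 490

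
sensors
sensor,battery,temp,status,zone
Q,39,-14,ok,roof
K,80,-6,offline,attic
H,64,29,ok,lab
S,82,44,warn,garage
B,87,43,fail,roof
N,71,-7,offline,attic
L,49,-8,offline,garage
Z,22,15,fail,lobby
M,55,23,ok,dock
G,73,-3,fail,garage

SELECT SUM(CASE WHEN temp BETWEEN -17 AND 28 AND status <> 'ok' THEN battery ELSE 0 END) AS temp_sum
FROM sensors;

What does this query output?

295

sensor=Q: ✗
sensor=K: ✓ → 80
sensor=H: ✗
sensor=S: ✗
sensor=B: ✗
sensor=N: ✓ → 71
sensor=L: ✓ → 49
sensor=Z: ✓ → 22
sensor=M: ✗
sensor=G: ✓ → 73
temp_sum = 80 + 71 + 49 + 22 + 73 = 295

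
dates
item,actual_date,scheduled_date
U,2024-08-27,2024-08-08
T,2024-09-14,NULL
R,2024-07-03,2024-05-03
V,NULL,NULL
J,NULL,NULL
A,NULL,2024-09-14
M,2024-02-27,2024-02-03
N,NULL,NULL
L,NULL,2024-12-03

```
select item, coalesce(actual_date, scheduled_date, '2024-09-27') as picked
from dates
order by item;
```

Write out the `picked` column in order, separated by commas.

item=A: actual_date=NULL, scheduled_date=2024-09-14 → 2024-09-14
item=J: actual_date=NULL, scheduled_date=NULL, → literal 2024-09-27 → 2024-09-27
item=L: actual_date=NULL, scheduled_date=2024-12-03 → 2024-12-03
item=M: actual_date=2024-02-27 → 2024-02-27
item=N: actual_date=NULL, scheduled_date=NULL, → literal 2024-09-27 → 2024-09-27
item=R: actual_date=2024-07-03 → 2024-07-03
item=T: actual_date=2024-09-14 → 2024-09-14
item=U: actual_date=2024-08-27 → 2024-08-27
item=V: actual_date=NULL, scheduled_date=NULL, → literal 2024-09-27 → 2024-09-27

2024-09-14, 2024-09-27, 2024-12-03, 2024-02-27, 2024-09-27, 2024-07-03, 2024-09-14, 2024-08-27, 2024-09-27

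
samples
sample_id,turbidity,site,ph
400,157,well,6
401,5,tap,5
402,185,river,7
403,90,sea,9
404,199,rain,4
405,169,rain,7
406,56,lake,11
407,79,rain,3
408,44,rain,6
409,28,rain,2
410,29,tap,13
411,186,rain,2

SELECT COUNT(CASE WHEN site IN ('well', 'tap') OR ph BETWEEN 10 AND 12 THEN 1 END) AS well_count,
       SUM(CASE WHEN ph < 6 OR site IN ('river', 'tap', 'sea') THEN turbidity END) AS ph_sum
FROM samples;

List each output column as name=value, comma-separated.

well_count=4, ph_sum=801

[well_count: site IN ('well', 'tap') OR ph BETWEEN 10 AND 12]
sample_id=400: ✓ → 1
sample_id=401: ✓ → 1
sample_id=402: ✗
sample_id=403: ✗
sample_id=404: ✗
sample_id=405: ✗
sample_id=406: ✓ → 1
sample_id=407: ✗
sample_id=408: ✗
sample_id=409: ✗
sample_id=410: ✓ → 1
sample_id=411: ✗
well_count = COUNT(1, 1, 1, 1) = 4
—
[ph_sum: ph < 6 OR site IN ('river', 'tap', 'sea')]
sample_id=400: ✗
sample_id=401: ✓ → 5
sample_id=402: ✓ → 185
sample_id=403: ✓ → 90
sample_id=404: ✓ → 199
sample_id=405: ✗
sample_id=406: ✗
sample_id=407: ✓ → 79
sample_id=408: ✗
sample_id=409: ✓ → 28
sample_id=410: ✓ → 29
sample_id=411: ✓ → 186
ph_sum = 5 + 185 + 90 + 199 + 79 + 28 + 29 + 186 = 801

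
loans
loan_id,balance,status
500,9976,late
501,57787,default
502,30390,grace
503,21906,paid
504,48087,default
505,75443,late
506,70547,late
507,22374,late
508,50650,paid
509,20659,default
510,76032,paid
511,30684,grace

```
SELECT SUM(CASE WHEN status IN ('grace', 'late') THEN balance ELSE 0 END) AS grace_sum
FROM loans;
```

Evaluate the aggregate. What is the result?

loan_id=500: ✓ → 9976
loan_id=501: ✗
loan_id=502: ✓ → 30390
loan_id=503: ✗
loan_id=504: ✗
loan_id=505: ✓ → 75443
loan_id=506: ✓ → 70547
loan_id=507: ✓ → 22374
loan_id=508: ✗
loan_id=509: ✗
loan_id=510: ✗
loan_id=511: ✓ → 30684
grace_sum = 9976 + 30390 + 75443 + 70547 + 22374 + 30684 = 239414

239414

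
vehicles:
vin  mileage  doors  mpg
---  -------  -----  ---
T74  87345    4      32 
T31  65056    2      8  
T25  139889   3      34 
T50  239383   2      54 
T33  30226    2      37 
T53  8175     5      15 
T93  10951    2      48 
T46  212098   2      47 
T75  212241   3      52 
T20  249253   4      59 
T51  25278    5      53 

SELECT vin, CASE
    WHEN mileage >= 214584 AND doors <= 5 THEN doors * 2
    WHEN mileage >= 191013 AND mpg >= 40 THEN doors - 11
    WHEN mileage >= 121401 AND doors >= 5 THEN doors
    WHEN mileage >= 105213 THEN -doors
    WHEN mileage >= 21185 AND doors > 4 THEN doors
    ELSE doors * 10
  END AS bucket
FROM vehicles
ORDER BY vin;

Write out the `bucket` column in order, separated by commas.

vin=T20: mileage >= 214584 AND doors <= 5 → 8
vin=T25: mileage >= 105213 → -3
vin=T31: ELSE → 20
vin=T33: ELSE → 20
vin=T46: mileage >= 191013 AND mpg >= 40 → -9
vin=T50: mileage >= 214584 AND doors <= 5 → 4
vin=T51: mileage >= 21185 AND doors > 4 → 5
vin=T53: ELSE → 50
vin=T74: ELSE → 40
vin=T75: mileage >= 191013 AND mpg >= 40 → -8
vin=T93: ELSE → 20

8, -3, 20, 20, -9, 4, 5, 50, 40, -8, 20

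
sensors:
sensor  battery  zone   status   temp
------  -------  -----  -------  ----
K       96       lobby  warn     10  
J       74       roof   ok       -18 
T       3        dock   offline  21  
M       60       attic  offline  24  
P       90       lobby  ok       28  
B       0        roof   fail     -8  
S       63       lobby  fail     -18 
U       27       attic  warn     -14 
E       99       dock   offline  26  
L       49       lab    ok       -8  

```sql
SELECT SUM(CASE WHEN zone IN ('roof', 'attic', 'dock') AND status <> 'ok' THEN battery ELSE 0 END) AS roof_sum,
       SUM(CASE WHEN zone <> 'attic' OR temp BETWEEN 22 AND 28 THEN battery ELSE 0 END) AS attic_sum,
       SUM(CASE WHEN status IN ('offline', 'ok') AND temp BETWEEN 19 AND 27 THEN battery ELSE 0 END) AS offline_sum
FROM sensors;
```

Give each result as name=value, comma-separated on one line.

roof_sum=189, attic_sum=534, offline_sum=162

[roof_sum: zone IN ('roof', 'attic', 'dock') AND status <> 'ok']
sensor=K: ✗
sensor=J: ✗
sensor=T: ✓ → 3
sensor=M: ✓ → 60
sensor=P: ✗
sensor=B: ✓ → 0
sensor=S: ✗
sensor=U: ✓ → 27
sensor=E: ✓ → 99
sensor=L: ✗
roof_sum = 3 + 60 + 27 + 99 = 189
—
[attic_sum: zone <> 'attic' OR temp BETWEEN 22 AND 28]
sensor=K: ✓ → 96
sensor=J: ✓ → 74
sensor=T: ✓ → 3
sensor=M: ✓ → 60
sensor=P: ✓ → 90
sensor=B: ✓ → 0
sensor=S: ✓ → 63
sensor=U: ✗
sensor=E: ✓ → 99
sensor=L: ✓ → 49
attic_sum = 96 + 74 + 3 + 60 + 90 + 63 + 99 + 49 = 534
—
[offline_sum: status IN ('offline', 'ok') AND temp BETWEEN 19 AND 27]
sensor=K: ✗
sensor=J: ✗
sensor=T: ✓ → 3
sensor=M: ✓ → 60
sensor=P: ✗
sensor=B: ✗
sensor=S: ✗
sensor=U: ✗
sensor=E: ✓ → 99
sensor=L: ✗
offline_sum = 3 + 60 + 99 = 162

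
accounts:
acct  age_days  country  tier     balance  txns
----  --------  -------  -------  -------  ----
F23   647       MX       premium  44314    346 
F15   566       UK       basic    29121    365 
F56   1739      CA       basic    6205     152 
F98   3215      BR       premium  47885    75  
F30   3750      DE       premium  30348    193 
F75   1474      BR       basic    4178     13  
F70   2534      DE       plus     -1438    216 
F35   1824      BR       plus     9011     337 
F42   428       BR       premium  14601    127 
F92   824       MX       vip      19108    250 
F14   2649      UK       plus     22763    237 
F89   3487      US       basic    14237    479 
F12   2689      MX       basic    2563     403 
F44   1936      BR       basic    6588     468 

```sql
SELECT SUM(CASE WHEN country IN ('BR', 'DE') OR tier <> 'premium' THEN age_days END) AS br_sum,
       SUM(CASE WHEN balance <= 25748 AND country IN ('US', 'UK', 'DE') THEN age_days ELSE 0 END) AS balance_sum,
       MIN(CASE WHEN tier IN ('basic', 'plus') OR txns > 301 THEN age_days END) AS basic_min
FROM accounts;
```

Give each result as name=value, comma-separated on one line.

[br_sum: country IN ('BR', 'DE') OR tier <> 'premium']
acct=F23: ✗
acct=F15: ✓ → 566
acct=F56: ✓ → 1739
acct=F98: ✓ → 3215
acct=F30: ✓ → 3750
acct=F75: ✓ → 1474
acct=F70: ✓ → 2534
acct=F35: ✓ → 1824
acct=F42: ✓ → 428
acct=F92: ✓ → 824
acct=F14: ✓ → 2649
acct=F89: ✓ → 3487
acct=F12: ✓ → 2689
acct=F44: ✓ → 1936
br_sum = 566 + 1739 + 3215 + 3750 + 1474 + 2534 + 1824 + 428 + 824 + 2649 + 3487 + 2689 + 1936 = 27115
—
[balance_sum: balance <= 25748 AND country IN ('US', 'UK', 'DE')]
acct=F23: ✗
acct=F15: ✗
acct=F56: ✗
acct=F98: ✗
acct=F30: ✗
acct=F75: ✗
acct=F70: ✓ → 2534
acct=F35: ✗
acct=F42: ✗
acct=F92: ✗
acct=F14: ✓ → 2649
acct=F89: ✓ → 3487
acct=F12: ✗
acct=F44: ✗
balance_sum = 2534 + 2649 + 3487 = 8670
—
[basic_min: tier IN ('basic', 'plus') OR txns > 301]
acct=F23: ✓ → 647
acct=F15: ✓ → 566
acct=F56: ✓ → 1739
acct=F98: ✗
acct=F30: ✗
acct=F75: ✓ → 1474
acct=F70: ✓ → 2534
acct=F35: ✓ → 1824
acct=F42: ✗
acct=F92: ✗
acct=F14: ✓ → 2649
acct=F89: ✓ → 3487
acct=F12: ✓ → 2689
acct=F44: ✓ → 1936
basic_min = MIN(647, 566, 1739, 1474, 2534, 1824, 2649, 3487, 2689, 1936) = 566

br_sum=27115, balance_sum=8670, basic_min=566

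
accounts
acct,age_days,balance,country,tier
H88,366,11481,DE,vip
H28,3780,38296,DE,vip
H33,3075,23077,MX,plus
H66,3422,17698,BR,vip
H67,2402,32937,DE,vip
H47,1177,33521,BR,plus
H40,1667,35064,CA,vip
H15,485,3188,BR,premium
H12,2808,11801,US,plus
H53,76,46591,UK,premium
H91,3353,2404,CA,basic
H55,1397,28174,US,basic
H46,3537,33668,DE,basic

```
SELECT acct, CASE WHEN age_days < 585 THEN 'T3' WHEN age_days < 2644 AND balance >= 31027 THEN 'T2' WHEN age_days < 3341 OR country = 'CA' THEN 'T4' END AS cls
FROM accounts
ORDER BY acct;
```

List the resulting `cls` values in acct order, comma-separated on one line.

T4, T3, NULL, T4, T2, NULL, T2, T3, T4, NULL, T2, T3, T4

acct=H12: age_days < 3341 OR country = 'CA' → T4
acct=H15: age_days < 585 → T3
acct=H28: (no match → NULL) → NULL
acct=H33: age_days < 3341 OR country = 'CA' → T4
acct=H40: age_days < 2644 AND balance >= 31027 → T2
acct=H46: (no match → NULL) → NULL
acct=H47: age_days < 2644 AND balance >= 31027 → T2
acct=H53: age_days < 585 → T3
acct=H55: age_days < 3341 OR country = 'CA' → T4
acct=H66: (no match → NULL) → NULL
acct=H67: age_days < 2644 AND balance >= 31027 → T2
acct=H88: age_days < 585 → T3
acct=H91: age_days < 3341 OR country = 'CA' → T4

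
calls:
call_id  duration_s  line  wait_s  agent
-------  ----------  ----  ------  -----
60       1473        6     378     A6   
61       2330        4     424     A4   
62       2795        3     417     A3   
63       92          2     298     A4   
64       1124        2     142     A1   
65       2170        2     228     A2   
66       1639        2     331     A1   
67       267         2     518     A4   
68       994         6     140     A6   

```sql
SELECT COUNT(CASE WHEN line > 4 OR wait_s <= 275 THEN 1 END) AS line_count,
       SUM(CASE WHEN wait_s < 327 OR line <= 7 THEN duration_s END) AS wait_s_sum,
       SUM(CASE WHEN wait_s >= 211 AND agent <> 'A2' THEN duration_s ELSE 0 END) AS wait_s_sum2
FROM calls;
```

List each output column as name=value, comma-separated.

[line_count: line > 4 OR wait_s <= 275]
call_id=60: ✓ → 1
call_id=61: ✗
call_id=62: ✗
call_id=63: ✗
call_id=64: ✓ → 1
call_id=65: ✓ → 1
call_id=66: ✗
call_id=67: ✗
call_id=68: ✓ → 1
line_count = COUNT(1, 1, 1, 1) = 4
—
[wait_s_sum: wait_s < 327 OR line <= 7]
call_id=60: ✓ → 1473
call_id=61: ✓ → 2330
call_id=62: ✓ → 2795
call_id=63: ✓ → 92
call_id=64: ✓ → 1124
call_id=65: ✓ → 2170
call_id=66: ✓ → 1639
call_id=67: ✓ → 267
call_id=68: ✓ → 994
wait_s_sum = 1473 + 2330 + 2795 + 92 + 1124 + 2170 + 1639 + 267 + 994 = 12884
—
[wait_s_sum2: wait_s >= 211 AND agent <> 'A2']
call_id=60: ✓ → 1473
call_id=61: ✓ → 2330
call_id=62: ✓ → 2795
call_id=63: ✓ → 92
call_id=64: ✗
call_id=65: ✗
call_id=66: ✓ → 1639
call_id=67: ✓ → 267
call_id=68: ✗
wait_s_sum2 = 1473 + 2330 + 2795 + 92 + 1639 + 267 = 8596

line_count=4, wait_s_sum=12884, wait_s_sum2=8596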